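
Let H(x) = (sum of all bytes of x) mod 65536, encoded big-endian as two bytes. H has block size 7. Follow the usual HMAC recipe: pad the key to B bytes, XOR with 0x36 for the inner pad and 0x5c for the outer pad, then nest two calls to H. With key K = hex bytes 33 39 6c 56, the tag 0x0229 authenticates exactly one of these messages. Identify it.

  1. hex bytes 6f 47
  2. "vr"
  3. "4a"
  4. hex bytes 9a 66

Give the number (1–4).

3

Key hex bytes 33 39 6c 56 is 4 bytes ≤ B = 7; zero-pad to 7 bytes: K' = 33 39 6c 56 00 00 00.
K' ⊕ ipad = 05 0f 5a 60 36 36 36; K' ⊕ opad = 6f 65 30 0a 5c 5c 5c.
m1: inner = H(05 0f 5a 60 36 36 36 6f 47) = 02 26; tag = H(6f 65 30 0a 5c 5c 5c 02 26) = 024a
m2: inner = H(05 0f 5a 60 36 36 36 76 72) = 02 58; tag = H(6f 65 30 0a 5c 5c 5c 02 58) = 027c
m3: inner = H(05 0f 5a 60 36 36 36 34 61) = 02 05; tag = H(6f 65 30 0a 5c 5c 5c 02 05) = 0229 ← matches
m4: inner = H(05 0f 5a 60 36 36 36 9a 66) = 02 70; tag = H(6f 65 30 0a 5c 5c 5c 02 70) = 0294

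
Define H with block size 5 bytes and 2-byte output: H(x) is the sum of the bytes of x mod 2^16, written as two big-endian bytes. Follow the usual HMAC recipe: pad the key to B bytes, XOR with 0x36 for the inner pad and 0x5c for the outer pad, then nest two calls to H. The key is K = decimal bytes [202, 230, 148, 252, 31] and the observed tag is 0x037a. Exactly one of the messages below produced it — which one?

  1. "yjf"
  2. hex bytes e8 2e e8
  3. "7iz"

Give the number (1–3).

Key decimal bytes [202, 230, 148, 252, 31] = ca e6 94 fc 1f is exactly B = 5 bytes: K' = ca e6 94 fc 1f.
K' ⊕ ipad = fc d0 a2 ca 29; K' ⊕ opad = 96 ba c8 a0 43.
m1: inner = H(fc d0 a2 ca 29 79 6a 66) = 04 aa; tag = H(96 ba c8 a0 43 04 aa) = 03a9
m2: inner = H(fc d0 a2 ca 29 e8 2e e8) = 05 5f; tag = H(96 ba c8 a0 43 05 5f) = 035f
m3: inner = H(fc d0 a2 ca 29 37 69 7a) = 04 7b; tag = H(96 ba c8 a0 43 04 7b) = 037a ← matches

3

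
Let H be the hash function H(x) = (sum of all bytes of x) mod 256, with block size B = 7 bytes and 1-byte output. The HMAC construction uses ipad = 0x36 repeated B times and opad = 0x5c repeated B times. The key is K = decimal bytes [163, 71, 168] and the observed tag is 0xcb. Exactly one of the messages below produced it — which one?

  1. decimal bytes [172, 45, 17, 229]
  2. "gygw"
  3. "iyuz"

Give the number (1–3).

Key decimal bytes [163, 71, 168] = a3 47 a8 is 3 bytes ≤ B = 7; zero-pad to 7 bytes: K' = a3 47 a8 00 00 00 00.
K' ⊕ ipad = 95 71 9e 36 36 36 36; K' ⊕ opad = ff 1b f4 5c 5c 5c 5c.
m1: inner = H(95 71 9e 36 36 36 36 ac 2d 11 e5) = 4b; tag = H(ff 1b f4 5c 5c 5c 5c 4b) = c9
m2: inner = H(95 71 9e 36 36 36 36 67 79 67 77) = 3a; tag = H(ff 1b f4 5c 5c 5c 5c 3a) = b8
m3: inner = H(95 71 9e 36 36 36 36 69 79 75 7a) = 4d; tag = H(ff 1b f4 5c 5c 5c 5c 4d) = cb ← matches

3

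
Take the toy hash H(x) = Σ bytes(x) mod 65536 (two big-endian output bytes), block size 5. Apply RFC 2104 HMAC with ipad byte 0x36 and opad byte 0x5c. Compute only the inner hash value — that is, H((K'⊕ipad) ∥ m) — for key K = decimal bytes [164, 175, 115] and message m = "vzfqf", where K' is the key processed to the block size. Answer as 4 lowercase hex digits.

0409

Key decimal bytes [164, 175, 115] = a4 af 73 is 3 bytes ≤ B = 5; zero-pad to 5 bytes: K' = a4 af 73 00 00.
K' ⊕ ipad = 92 99 45 36 36.
Inner input = 92 99 45 36 36 ∥ 76 7a 66 71 66.
Inner hash: sum = 146+153+69+54+54+118+122+102+113+102 = 1033 → 04 09.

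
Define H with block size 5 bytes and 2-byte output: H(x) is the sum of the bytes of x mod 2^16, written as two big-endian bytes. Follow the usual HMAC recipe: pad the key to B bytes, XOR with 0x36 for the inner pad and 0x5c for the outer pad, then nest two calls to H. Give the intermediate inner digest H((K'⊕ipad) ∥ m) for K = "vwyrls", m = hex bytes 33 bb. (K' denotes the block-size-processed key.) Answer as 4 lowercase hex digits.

0245

Key "vwyrls" = 76 77 79 72 6c 73 is 6 bytes > B = 5, so hash it first: H(key) = 02 b7, then zero-pad to 5 bytes: K' = 02 b7 00 00 00.
K' ⊕ ipad = 34 81 36 36 36.
Inner input = 34 81 36 36 36 ∥ 33 bb.
Inner hash: sum = 52+129+54+54+54+51+187 = 581 → 02 45.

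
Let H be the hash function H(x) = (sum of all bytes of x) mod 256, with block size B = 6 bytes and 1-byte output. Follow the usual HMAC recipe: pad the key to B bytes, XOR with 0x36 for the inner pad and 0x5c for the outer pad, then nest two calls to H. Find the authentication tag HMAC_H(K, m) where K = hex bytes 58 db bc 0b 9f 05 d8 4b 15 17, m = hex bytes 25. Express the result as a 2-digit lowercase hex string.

Key hex bytes 58 db bc 0b 9f 05 d8 4b 15 17 is 10 bytes > B = 6, so hash it first: H(key) = ed, then zero-pad to 6 bytes: K' = ed 00 00 00 00 00.
K' ⊕ ipad = db 36 36 36 36 36.  K' ⊕ opad = b1 5c 5c 5c 5c 5c.
Inner input = (K'⊕ipad) ∥ m = db 36 36 36 36 36 ∥ 25.
Inner hash: sum = 219+54+54+54+54+54+37 = 526; mod 256 = 14 → 0e.
Outer input = (K'⊕opad) ∥ inner = b1 5c 5c 5c 5c 5c ∥ 0e.
Outer hash (tag): sum = 177+92+92+92+92+92+14 = 651; mod 256 = 139 → 8b.

8b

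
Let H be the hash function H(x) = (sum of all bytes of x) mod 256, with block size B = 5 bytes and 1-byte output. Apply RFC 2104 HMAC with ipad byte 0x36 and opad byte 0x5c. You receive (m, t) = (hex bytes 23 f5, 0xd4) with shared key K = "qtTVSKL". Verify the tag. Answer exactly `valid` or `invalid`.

valid

Key "qtTVSKL" = 71 74 54 56 53 4b 4c is 7 bytes > B = 5, so hash it first: H(key) = 79, then zero-pad to 5 bytes: K' = 79 00 00 00 00.
K' ⊕ ipad = 4f 36 36 36 36; K' ⊕ opad = 25 5c 5c 5c 5c.
Inner hash: sum = 79+54+54+54+54+35+245 = 575; mod 256 = 63 → 3f.
Outer hash (recomputed tag): sum = 37+92+92+92+92+63 = 468; mod 256 = 212 → d4.
Recomputed tag = d4; claimed = d4 → match.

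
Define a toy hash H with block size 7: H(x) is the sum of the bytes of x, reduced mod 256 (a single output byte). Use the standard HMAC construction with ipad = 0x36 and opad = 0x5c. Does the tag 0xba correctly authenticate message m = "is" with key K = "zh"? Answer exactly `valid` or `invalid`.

valid

Key "zh" = 7a 68 is 2 bytes ≤ B = 7; zero-pad to 7 bytes: K' = 7a 68 00 00 00 00 00.
K' ⊕ ipad = 4c 5e 36 36 36 36 36; K' ⊕ opad = 26 34 5c 5c 5c 5c 5c.
Inner hash: sum = 76+94+54+54+54+54+54+105+115 = 660; mod 256 = 148 → 94.
Outer hash (recomputed tag): sum = 38+52+92+92+92+92+92+148 = 698; mod 256 = 186 → ba.
Recomputed tag = ba; claimed = ba → match.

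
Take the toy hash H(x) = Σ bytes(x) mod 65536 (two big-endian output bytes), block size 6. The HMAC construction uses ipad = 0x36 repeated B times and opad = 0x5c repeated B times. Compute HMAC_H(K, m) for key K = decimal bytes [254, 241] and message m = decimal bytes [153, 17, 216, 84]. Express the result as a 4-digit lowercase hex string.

0300

Key decimal bytes [254, 241] = fe f1 is 2 bytes ≤ B = 6; zero-pad to 6 bytes: K' = fe f1 00 00 00 00.
K' ⊕ ipad = c8 c7 36 36 36 36.  K' ⊕ opad = a2 ad 5c 5c 5c 5c.
Inner input = (K'⊕ipad) ∥ m = c8 c7 36 36 36 36 ∥ 99 11 d8 54.
Inner hash: sum = 200+199+54+54+54+54+153+17+216+84 = 1085 → 04 3d.
Outer input = (K'⊕opad) ∥ inner = a2 ad 5c 5c 5c 5c ∥ 04 3d.
Outer hash (tag): sum = 162+173+92+92+92+92+4+61 = 768 → 03 00.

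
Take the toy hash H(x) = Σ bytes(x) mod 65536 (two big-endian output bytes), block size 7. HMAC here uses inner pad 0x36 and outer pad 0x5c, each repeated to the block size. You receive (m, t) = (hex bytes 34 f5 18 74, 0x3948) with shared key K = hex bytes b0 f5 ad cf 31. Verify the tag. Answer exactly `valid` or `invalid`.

invalid

Key hex bytes b0 f5 ad cf 31 is 5 bytes ≤ B = 7; zero-pad to 7 bytes: K' = b0 f5 ad cf 31 00 00.
K' ⊕ ipad = 86 c3 9b f9 07 36 36; K' ⊕ opad = ec a9 f1 93 6d 5c 5c.
Inner hash: sum = 134+195+155+249+7+54+54+52+245+24+116 = 1285 → 05 05.
Outer hash (recomputed tag): sum = 236+169+241+147+109+92+92+5+5 = 1096 → 04 48.
Recomputed tag = 0448; claimed = 3948 → mismatch.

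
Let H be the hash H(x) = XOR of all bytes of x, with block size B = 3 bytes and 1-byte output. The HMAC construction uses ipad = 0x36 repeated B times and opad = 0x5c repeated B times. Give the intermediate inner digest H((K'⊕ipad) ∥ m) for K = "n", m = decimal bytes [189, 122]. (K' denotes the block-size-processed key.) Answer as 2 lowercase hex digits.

Key "n" = 6e is 1 byte ≤ B = 3; zero-pad to 3 bytes: K' = 6e 00 00.
K' ⊕ ipad = 58 36 36.
Inner input = 58 36 36 ∥ bd 7a.
Inner hash: XOR 58⊕36⊕36⊕bd⊕7a = 9f.

9f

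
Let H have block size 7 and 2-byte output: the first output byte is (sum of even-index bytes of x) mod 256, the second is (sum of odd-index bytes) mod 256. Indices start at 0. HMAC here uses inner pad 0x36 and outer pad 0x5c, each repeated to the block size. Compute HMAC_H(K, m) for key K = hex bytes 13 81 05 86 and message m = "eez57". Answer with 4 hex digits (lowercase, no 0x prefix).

Key hex bytes 13 81 05 86 is 4 bytes ≤ B = 7; zero-pad to 7 bytes: K' = 13 81 05 86 00 00 00.
K' ⊕ ipad = 25 b7 33 b0 36 36 36.  K' ⊕ opad = 4f dd 59 da 5c 5c 5c.
Inner input = (K'⊕ipad) ∥ m = 25 b7 33 b0 36 36 36 ∥ 65 65 7a 35 37.
Inner hash: even-index sum = 350 mod 256 = 94; odd-index sum = 691 mod 256 = 179 → 5e b3.
Outer input = (K'⊕opad) ∥ inner = 4f dd 59 da 5c 5c 5c ∥ 5e b3.
Outer hash (tag): even-index sum = 531 mod 256 = 19; odd-index sum = 625 mod 256 = 113 → 13 71.

1371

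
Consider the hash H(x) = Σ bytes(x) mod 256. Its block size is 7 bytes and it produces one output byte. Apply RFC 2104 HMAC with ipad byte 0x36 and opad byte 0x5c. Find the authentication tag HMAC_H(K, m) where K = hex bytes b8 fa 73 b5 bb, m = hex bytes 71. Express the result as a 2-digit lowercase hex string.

cd

Key hex bytes b8 fa 73 b5 bb is 5 bytes ≤ B = 7; zero-pad to 7 bytes: K' = b8 fa 73 b5 bb 00 00.
K' ⊕ ipad = 8e cc 45 83 8d 36 36.  K' ⊕ opad = e4 a6 2f e9 e7 5c 5c.
Inner input = (K'⊕ipad) ∥ m = 8e cc 45 83 8d 36 36 ∥ 71.
Inner hash: sum = 142+204+69+131+141+54+54+113 = 908; mod 256 = 140 → 8c.
Outer input = (K'⊕opad) ∥ inner = e4 a6 2f e9 e7 5c 5c ∥ 8c.
Outer hash (tag): sum = 228+166+47+233+231+92+92+140 = 1229; mod 256 = 205 → cd.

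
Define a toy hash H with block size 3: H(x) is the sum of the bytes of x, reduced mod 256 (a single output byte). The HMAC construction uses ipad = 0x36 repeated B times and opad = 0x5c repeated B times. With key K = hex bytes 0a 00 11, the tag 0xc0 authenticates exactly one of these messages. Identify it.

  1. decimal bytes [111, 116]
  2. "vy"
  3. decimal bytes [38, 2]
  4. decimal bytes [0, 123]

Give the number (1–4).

Key hex bytes 0a 00 11 is exactly B = 3 bytes: K' = 0a 00 11.
K' ⊕ ipad = 3c 36 27; K' ⊕ opad = 56 5c 4d.
m1: inner = H(3c 36 27 6f 74) = 7c; tag = H(56 5c 4d 7c) = 7b
m2: inner = H(3c 36 27 76 79) = 88; tag = H(56 5c 4d 88) = 87
m3: inner = H(3c 36 27 26 02) = c1; tag = H(56 5c 4d c1) = c0 ← matches
m4: inner = H(3c 36 27 00 7b) = 14; tag = H(56 5c 4d 14) = 13

3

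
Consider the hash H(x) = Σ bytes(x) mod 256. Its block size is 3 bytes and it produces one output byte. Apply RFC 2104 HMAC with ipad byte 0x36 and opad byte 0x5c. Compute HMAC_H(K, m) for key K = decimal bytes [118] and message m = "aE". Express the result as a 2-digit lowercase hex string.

34

Key decimal bytes [118] = 76 is 1 byte ≤ B = 3; zero-pad to 3 bytes: K' = 76 00 00.
K' ⊕ ipad = 40 36 36.  K' ⊕ opad = 2a 5c 5c.
Inner input = (K'⊕ipad) ∥ m = 40 36 36 ∥ 61 45.
Inner hash: sum = 64+54+54+97+69 = 338; mod 256 = 82 → 52.
Outer input = (K'⊕opad) ∥ inner = 2a 5c 5c ∥ 52.
Outer hash (tag): sum = 42+92+92+82 = 308; mod 256 = 52 → 34.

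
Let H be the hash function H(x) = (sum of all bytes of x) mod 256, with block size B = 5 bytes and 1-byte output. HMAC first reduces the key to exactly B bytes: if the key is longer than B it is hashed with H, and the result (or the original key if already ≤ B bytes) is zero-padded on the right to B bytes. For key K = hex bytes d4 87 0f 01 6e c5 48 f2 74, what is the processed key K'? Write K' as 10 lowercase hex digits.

4c00000000

|K| = 9 > B = 5, so first hash the key.
H(K): sum = 212+135+15+1+110+197+72+242+116 = 1100; mod 256 = 76 → 4c.
Zero-pad H(K) = 4c to 5 bytes: K' = 4c 00 00 00 00.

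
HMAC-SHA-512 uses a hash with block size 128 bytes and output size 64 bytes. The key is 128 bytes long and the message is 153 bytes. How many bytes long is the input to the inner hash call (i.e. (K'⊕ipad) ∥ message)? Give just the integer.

Key is 128 ≤ 128 bytes, zero-padded: |K'| = 128.
Inner input = (K'⊕ipad) ∥ m → 128 + 153 = 281 bytes.

281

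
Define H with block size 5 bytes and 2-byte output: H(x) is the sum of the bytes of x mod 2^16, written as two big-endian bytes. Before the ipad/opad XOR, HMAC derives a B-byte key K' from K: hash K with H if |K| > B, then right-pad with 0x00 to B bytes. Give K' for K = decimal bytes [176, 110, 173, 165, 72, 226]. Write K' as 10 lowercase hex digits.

039a000000

|K| = 6 > B = 5, so first hash the key.
H(K): sum = 176+110+173+165+72+226 = 922 → 03 9a.
Zero-pad H(K) = 03 9a to 5 bytes: K' = 03 9a 00 00 00.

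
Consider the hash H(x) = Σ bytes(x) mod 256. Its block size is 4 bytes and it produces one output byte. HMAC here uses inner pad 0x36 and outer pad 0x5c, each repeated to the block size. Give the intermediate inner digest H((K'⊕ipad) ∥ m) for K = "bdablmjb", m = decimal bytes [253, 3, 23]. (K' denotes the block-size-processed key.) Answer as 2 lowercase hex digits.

Key "bdablmjb" = 62 64 61 62 6c 6d 6a 62 is 8 bytes > B = 4, so hash it first: H(key) = 2e, then zero-pad to 4 bytes: K' = 2e 00 00 00.
K' ⊕ ipad = 18 36 36 36.
Inner input = 18 36 36 36 ∥ fd 03 17.
Inner hash: sum = 24+54+54+54+253+3+23 = 465; mod 256 = 209 → d1.

d1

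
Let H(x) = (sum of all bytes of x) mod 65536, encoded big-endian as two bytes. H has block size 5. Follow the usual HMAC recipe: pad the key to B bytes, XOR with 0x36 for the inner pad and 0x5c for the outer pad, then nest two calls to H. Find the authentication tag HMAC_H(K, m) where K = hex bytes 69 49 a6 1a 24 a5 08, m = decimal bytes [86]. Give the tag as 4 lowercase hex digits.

0233

Key hex bytes 69 49 a6 1a 24 a5 08 is 7 bytes > B = 5, so hash it first: H(key) = 02 43, then zero-pad to 5 bytes: K' = 02 43 00 00 00.
K' ⊕ ipad = 34 75 36 36 36.  K' ⊕ opad = 5e 1f 5c 5c 5c.
Inner input = (K'⊕ipad) ∥ m = 34 75 36 36 36 ∥ 56.
Inner hash: sum = 52+117+54+54+54+86 = 417 → 01 a1.
Outer input = (K'⊕opad) ∥ inner = 5e 1f 5c 5c 5c ∥ 01 a1.
Outer hash (tag): sum = 94+31+92+92+92+1+161 = 563 → 02 33.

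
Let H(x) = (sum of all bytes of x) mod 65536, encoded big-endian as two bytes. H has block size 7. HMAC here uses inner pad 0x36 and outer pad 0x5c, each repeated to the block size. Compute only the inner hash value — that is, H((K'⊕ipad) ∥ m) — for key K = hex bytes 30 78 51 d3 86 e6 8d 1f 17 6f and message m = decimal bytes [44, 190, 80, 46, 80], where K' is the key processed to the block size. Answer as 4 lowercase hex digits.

Key hex bytes 30 78 51 d3 86 e6 8d 1f 17 6f is 10 bytes > B = 7, so hash it first: H(key) = 04 6a, then zero-pad to 7 bytes: K' = 04 6a 00 00 00 00 00.
K' ⊕ ipad = 32 5c 36 36 36 36 36.
Inner input = 32 5c 36 36 36 36 36 ∥ 2c be 50 2e 50.
Inner hash: sum = 50+92+54+54+54+54+54+44+190+80+46+80 = 852 → 03 54.

0354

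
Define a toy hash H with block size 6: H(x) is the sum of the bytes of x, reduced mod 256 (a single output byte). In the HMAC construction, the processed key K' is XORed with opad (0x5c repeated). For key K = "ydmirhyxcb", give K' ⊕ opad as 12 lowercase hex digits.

Key "ydmirhyxcb" = 79 64 6d 69 72 68 79 78 63 62 is 10 bytes > B = 6, so hash it first: H(key) = 43, then zero-pad to 6 bytes: K' = 43 00 00 00 00 00.
XOR each byte with 0x5c: 43⊕5c=1f, 00⊕5c=5c, 00⊕5c=5c, 00⊕5c=5c, 00⊕5c=5c, 00⊕5c=5c.

1f5c5c5c5c5c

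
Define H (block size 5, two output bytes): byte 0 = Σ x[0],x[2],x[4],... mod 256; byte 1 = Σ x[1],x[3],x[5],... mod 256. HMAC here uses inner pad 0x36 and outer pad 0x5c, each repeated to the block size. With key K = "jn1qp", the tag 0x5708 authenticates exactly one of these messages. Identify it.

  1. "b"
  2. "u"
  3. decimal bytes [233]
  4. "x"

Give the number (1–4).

Key "jn1qp" = 6a 6e 31 71 70 is exactly B = 5 bytes: K' = 6a 6e 31 71 70.
K' ⊕ ipad = 5c 58 07 47 46; K' ⊕ opad = 36 32 6d 2d 2c.
m1: inner = H(5c 58 07 47 46 62) = a9 01; tag = H(36 32 6d 2d 2c a9 01) = d008
m2: inner = H(5c 58 07 47 46 75) = a9 14; tag = H(36 32 6d 2d 2c a9 14) = e308
m3: inner = H(5c 58 07 47 46 e9) = a9 88; tag = H(36 32 6d 2d 2c a9 88) = 5708 ← matches
m4: inner = H(5c 58 07 47 46 78) = a9 17; tag = H(36 32 6d 2d 2c a9 17) = e608

3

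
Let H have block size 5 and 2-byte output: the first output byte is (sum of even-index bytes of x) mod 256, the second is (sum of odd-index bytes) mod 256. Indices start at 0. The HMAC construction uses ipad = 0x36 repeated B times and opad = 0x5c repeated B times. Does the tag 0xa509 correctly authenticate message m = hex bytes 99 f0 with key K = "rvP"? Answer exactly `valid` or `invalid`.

Key "rvP" = 72 76 50 is 3 bytes ≤ B = 5; zero-pad to 5 bytes: K' = 72 76 50 00 00.
K' ⊕ ipad = 44 40 66 36 36; K' ⊕ opad = 2e 2a 0c 5c 5c.
Inner hash: even-index sum = 464 mod 256 = 208; odd-index sum = 271 mod 256 = 15 → d0 0f.
Outer hash (recomputed tag): even-index sum = 165 mod 256 = 165; odd-index sum = 342 mod 256 = 86 → a5 56.
Recomputed tag = a556; claimed = a509 → mismatch.

invalid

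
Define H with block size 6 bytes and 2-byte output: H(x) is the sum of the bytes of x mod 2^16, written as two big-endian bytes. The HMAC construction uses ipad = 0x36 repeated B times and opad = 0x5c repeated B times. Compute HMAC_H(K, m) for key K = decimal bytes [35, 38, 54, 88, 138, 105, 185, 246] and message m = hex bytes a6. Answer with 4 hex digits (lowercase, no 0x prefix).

01f8

Key decimal bytes [35, 38, 54, 88, 138, 105, 185, 246] = 23 26 36 58 8a 69 b9 f6 is 8 bytes > B = 6, so hash it first: H(key) = 03 79, then zero-pad to 6 bytes: K' = 03 79 00 00 00 00.
K' ⊕ ipad = 35 4f 36 36 36 36.  K' ⊕ opad = 5f 25 5c 5c 5c 5c.
Inner input = (K'⊕ipad) ∥ m = 35 4f 36 36 36 36 ∥ a6.
Inner hash: sum = 53+79+54+54+54+54+166 = 514 → 02 02.
Outer input = (K'⊕opad) ∥ inner = 5f 25 5c 5c 5c 5c ∥ 02 02.
Outer hash (tag): sum = 95+37+92+92+92+92+2+2 = 504 → 01 f8.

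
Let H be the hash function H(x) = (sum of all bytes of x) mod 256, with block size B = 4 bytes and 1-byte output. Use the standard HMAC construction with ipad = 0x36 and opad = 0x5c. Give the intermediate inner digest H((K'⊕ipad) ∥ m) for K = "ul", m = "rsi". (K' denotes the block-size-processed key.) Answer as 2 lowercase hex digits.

Key "ul" = 75 6c is 2 bytes ≤ B = 4; zero-pad to 4 bytes: K' = 75 6c 00 00.
K' ⊕ ipad = 43 5a 36 36.
Inner input = 43 5a 36 36 ∥ 72 73 69.
Inner hash: sum = 67+90+54+54+114+115+105 = 599; mod 256 = 87 → 57.

57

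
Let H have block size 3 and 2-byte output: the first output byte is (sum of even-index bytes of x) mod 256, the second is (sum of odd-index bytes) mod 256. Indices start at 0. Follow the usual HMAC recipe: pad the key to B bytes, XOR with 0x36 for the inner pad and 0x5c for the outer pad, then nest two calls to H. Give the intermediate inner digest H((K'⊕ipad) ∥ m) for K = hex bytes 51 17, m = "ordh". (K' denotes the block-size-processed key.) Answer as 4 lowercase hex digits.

77f4

Key hex bytes 51 17 is 2 bytes ≤ B = 3; zero-pad to 3 bytes: K' = 51 17 00.
K' ⊕ ipad = 67 21 36.
Inner input = 67 21 36 ∥ 6f 72 64 68.
Inner hash: even-index sum = 375 mod 256 = 119; odd-index sum = 244 mod 256 = 244 → 77 f4.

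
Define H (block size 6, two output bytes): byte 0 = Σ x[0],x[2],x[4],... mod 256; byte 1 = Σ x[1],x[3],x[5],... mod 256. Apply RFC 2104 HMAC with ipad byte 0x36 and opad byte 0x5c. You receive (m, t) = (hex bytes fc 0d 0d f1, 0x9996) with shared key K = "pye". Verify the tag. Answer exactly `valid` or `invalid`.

valid

Key "pye" = 70 79 65 is 3 bytes ≤ B = 6; zero-pad to 6 bytes: K' = 70 79 65 00 00 00.
K' ⊕ ipad = 46 4f 53 36 36 36; K' ⊕ opad = 2c 25 39 5c 5c 5c.
Inner hash: even-index sum = 472 mod 256 = 216; odd-index sum = 441 mod 256 = 185 → d8 b9.
Outer hash (recomputed tag): even-index sum = 409 mod 256 = 153; odd-index sum = 406 mod 256 = 150 → 99 96.
Recomputed tag = 9996; claimed = 9996 → match.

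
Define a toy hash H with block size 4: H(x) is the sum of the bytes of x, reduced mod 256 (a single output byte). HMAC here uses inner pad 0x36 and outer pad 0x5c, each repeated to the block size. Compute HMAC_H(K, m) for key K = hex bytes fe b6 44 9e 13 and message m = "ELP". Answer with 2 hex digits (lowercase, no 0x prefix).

Key hex bytes fe b6 44 9e 13 is 5 bytes > B = 4, so hash it first: H(key) = a9, then zero-pad to 4 bytes: K' = a9 00 00 00.
K' ⊕ ipad = 9f 36 36 36.  K' ⊕ opad = f5 5c 5c 5c.
Inner input = (K'⊕ipad) ∥ m = 9f 36 36 36 ∥ 45 4c 50.
Inner hash: sum = 159+54+54+54+69+76+80 = 546; mod 256 = 34 → 22.
Outer input = (K'⊕opad) ∥ inner = f5 5c 5c 5c ∥ 22.
Outer hash (tag): sum = 245+92+92+92+34 = 555; mod 256 = 43 → 2b.

2b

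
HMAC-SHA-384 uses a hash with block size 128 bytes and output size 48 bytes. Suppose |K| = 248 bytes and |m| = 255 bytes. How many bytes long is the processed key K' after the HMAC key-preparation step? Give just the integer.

128

Key is 248 > 128 bytes, so it is hashed to 48 bytes then zero-padded to 128: |K'| = 128.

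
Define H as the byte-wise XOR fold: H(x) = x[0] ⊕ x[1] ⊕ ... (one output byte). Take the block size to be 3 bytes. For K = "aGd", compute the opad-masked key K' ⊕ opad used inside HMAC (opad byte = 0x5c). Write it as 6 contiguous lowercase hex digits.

Key "aGd" = 61 47 64 is exactly B = 3 bytes: K' = 61 47 64.
XOR each byte with 0x5c: 61⊕5c=3d, 47⊕5c=1b, 64⊕5c=38.

3d1b38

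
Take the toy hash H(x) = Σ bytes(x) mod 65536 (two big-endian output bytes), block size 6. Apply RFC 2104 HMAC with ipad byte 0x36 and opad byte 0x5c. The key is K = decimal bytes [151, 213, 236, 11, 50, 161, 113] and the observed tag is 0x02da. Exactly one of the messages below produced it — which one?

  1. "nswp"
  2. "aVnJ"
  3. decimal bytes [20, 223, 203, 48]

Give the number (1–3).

Key decimal bytes [151, 213, 236, 11, 50, 161, 113] = 97 d5 ec 0b 32 a1 71 is 7 bytes > B = 6, so hash it first: H(key) = 03 a7, then zero-pad to 6 bytes: K' = 03 a7 00 00 00 00.
K' ⊕ ipad = 35 91 36 36 36 36; K' ⊕ opad = 5f fb 5c 5c 5c 5c.
m1: inner = H(35 91 36 36 36 36 6e 73 77 70) = 03 66; tag = H(5f fb 5c 5c 5c 5c 03 66) = 0333
m2: inner = H(35 91 36 36 36 36 61 56 6e 4a) = 03 0d; tag = H(5f fb 5c 5c 5c 5c 03 0d) = 02da ← matches
m3: inner = H(35 91 36 36 36 36 14 df cb 30) = 03 8c; tag = H(5f fb 5c 5c 5c 5c 03 8c) = 0359

2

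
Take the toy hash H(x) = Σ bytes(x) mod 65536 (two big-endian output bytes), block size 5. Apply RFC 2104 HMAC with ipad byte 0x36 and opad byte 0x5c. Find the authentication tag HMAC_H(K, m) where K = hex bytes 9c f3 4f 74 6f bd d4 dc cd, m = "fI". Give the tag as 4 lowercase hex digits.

0267

Key hex bytes 9c f3 4f 74 6f bd d4 dc cd is 9 bytes > B = 5, so hash it first: H(key) = 05 fb, then zero-pad to 5 bytes: K' = 05 fb 00 00 00.
K' ⊕ ipad = 33 cd 36 36 36.  K' ⊕ opad = 59 a7 5c 5c 5c.
Inner input = (K'⊕ipad) ∥ m = 33 cd 36 36 36 ∥ 66 49.
Inner hash: sum = 51+205+54+54+54+102+73 = 593 → 02 51.
Outer input = (K'⊕opad) ∥ inner = 59 a7 5c 5c 5c ∥ 02 51.
Outer hash (tag): sum = 89+167+92+92+92+2+81 = 615 → 02 67.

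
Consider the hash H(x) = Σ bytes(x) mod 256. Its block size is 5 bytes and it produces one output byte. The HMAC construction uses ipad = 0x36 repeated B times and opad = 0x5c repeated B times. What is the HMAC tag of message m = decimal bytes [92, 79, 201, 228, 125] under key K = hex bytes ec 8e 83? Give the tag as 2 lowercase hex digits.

a1

Key hex bytes ec 8e 83 is 3 bytes ≤ B = 5; zero-pad to 5 bytes: K' = ec 8e 83 00 00.
K' ⊕ ipad = da b8 b5 36 36.  K' ⊕ opad = b0 d2 df 5c 5c.
Inner input = (K'⊕ipad) ∥ m = da b8 b5 36 36 ∥ 5c 4f c9 e4 7d.
Inner hash: sum = 218+184+181+54+54+92+79+201+228+125 = 1416; mod 256 = 136 → 88.
Outer input = (K'⊕opad) ∥ inner = b0 d2 df 5c 5c ∥ 88.
Outer hash (tag): sum = 176+210+223+92+92+136 = 929; mod 256 = 161 → a1.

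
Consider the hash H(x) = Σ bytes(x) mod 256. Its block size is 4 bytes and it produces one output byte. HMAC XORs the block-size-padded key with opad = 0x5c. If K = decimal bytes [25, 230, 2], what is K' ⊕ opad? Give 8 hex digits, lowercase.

45ba5e5c

Key decimal bytes [25, 230, 2] = 19 e6 02 is 3 bytes ≤ B = 4; zero-pad to 4 bytes: K' = 19 e6 02 00.
XOR each byte with 0x5c: 19⊕5c=45, e6⊕5c=ba, 02⊕5c=5e, 00⊕5c=5c.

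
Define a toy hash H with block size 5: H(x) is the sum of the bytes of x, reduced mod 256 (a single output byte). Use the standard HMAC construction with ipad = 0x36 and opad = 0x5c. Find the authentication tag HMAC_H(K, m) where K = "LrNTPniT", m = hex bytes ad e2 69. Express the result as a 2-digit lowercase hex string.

Key "LrNTPniT" = 4c 72 4e 54 50 6e 69 54 is 8 bytes > B = 5, so hash it first: H(key) = db, then zero-pad to 5 bytes: K' = db 00 00 00 00.
K' ⊕ ipad = ed 36 36 36 36.  K' ⊕ opad = 87 5c 5c 5c 5c.
Inner input = (K'⊕ipad) ∥ m = ed 36 36 36 36 ∥ ad e2 69.
Inner hash: sum = 237+54+54+54+54+173+226+105 = 957; mod 256 = 189 → bd.
Outer input = (K'⊕opad) ∥ inner = 87 5c 5c 5c 5c ∥ bd.
Outer hash (tag): sum = 135+92+92+92+92+189 = 692; mod 256 = 180 → b4.

b4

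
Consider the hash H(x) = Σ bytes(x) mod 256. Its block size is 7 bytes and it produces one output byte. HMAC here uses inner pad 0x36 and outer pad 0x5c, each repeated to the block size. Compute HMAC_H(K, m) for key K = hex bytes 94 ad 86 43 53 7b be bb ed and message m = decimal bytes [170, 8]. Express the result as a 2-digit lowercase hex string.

Key hex bytes 94 ad 86 43 53 7b be bb ed is 9 bytes > B = 7, so hash it first: H(key) = 3e, then zero-pad to 7 bytes: K' = 3e 00 00 00 00 00 00.
K' ⊕ ipad = 08 36 36 36 36 36 36.  K' ⊕ opad = 62 5c 5c 5c 5c 5c 5c.
Inner input = (K'⊕ipad) ∥ m = 08 36 36 36 36 36 36 ∥ aa 08.
Inner hash: sum = 8+54+54+54+54+54+54+170+8 = 510; mod 256 = 254 → fe.
Outer input = (K'⊕opad) ∥ inner = 62 5c 5c 5c 5c 5c 5c ∥ fe.
Outer hash (tag): sum = 98+92+92+92+92+92+92+254 = 904; mod 256 = 136 → 88.

88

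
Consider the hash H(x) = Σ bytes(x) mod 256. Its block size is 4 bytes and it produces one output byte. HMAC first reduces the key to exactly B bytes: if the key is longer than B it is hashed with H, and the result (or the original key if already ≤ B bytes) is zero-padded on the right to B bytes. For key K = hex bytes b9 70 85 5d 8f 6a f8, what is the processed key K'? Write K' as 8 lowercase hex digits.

|K| = 7 > B = 4, so first hash the key.
H(K): sum = 185+112+133+93+143+106+248 = 1020; mod 256 = 252 → fc.
Zero-pad H(K) = fc to 4 bytes: K' = fc 00 00 00.

fc000000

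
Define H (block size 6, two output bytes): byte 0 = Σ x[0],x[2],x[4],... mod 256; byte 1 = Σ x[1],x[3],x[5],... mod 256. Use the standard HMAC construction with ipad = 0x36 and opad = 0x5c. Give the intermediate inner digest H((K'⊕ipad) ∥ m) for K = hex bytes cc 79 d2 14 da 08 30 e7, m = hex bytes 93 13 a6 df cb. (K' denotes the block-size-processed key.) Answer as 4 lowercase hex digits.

Key hex bytes cc 79 d2 14 da 08 30 e7 is 8 bytes > B = 6, so hash it first: H(key) = a8 7c, then zero-pad to 6 bytes: K' = a8 7c 00 00 00 00.
K' ⊕ ipad = 9e 4a 36 36 36 36.
Inner input = 9e 4a 36 36 36 36 ∥ 93 13 a6 df cb.
Inner hash: even-index sum = 782 mod 256 = 14; odd-index sum = 424 mod 256 = 168 → 0e a8.

0ea8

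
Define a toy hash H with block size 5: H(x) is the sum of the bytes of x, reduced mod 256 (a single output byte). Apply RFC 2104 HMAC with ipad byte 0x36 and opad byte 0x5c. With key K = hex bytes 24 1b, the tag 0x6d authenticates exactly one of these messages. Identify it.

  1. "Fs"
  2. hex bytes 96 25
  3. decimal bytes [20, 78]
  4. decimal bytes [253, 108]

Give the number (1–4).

1

Key hex bytes 24 1b is 2 bytes ≤ B = 5; zero-pad to 5 bytes: K' = 24 1b 00 00 00.
K' ⊕ ipad = 12 2d 36 36 36; K' ⊕ opad = 78 47 5c 5c 5c.
m1: inner = H(12 2d 36 36 36 46 73) = 9a; tag = H(78 47 5c 5c 5c 9a) = 6d ← matches
m2: inner = H(12 2d 36 36 36 96 25) = 9c; tag = H(78 47 5c 5c 5c 9c) = 6f
m3: inner = H(12 2d 36 36 36 14 4e) = 43; tag = H(78 47 5c 5c 5c 43) = 16
m4: inner = H(12 2d 36 36 36 fd 6c) = 4a; tag = H(78 47 5c 5c 5c 4a) = 1d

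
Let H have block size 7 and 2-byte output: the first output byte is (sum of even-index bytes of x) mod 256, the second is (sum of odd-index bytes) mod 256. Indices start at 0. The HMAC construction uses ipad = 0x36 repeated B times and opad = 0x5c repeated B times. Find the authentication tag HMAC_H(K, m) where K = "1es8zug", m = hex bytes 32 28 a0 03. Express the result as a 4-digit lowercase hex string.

Key "1es8zug" = 31 65 73 38 7a 75 67 is exactly B = 7 bytes: K' = 31 65 73 38 7a 75 67.
K' ⊕ ipad = 07 53 45 0e 4c 43 51.  K' ⊕ opad = 6d 39 2f 64 26 29 3b.
Inner input = (K'⊕ipad) ∥ m = 07 53 45 0e 4c 43 51 ∥ 32 28 a0 03.
Inner hash: even-index sum = 276 mod 256 = 20; odd-index sum = 374 mod 256 = 118 → 14 76.
Outer input = (K'⊕opad) ∥ inner = 6d 39 2f 64 26 29 3b ∥ 14 76.
Outer hash (tag): even-index sum = 371 mod 256 = 115; odd-index sum = 218 mod 256 = 218 → 73 da.

73da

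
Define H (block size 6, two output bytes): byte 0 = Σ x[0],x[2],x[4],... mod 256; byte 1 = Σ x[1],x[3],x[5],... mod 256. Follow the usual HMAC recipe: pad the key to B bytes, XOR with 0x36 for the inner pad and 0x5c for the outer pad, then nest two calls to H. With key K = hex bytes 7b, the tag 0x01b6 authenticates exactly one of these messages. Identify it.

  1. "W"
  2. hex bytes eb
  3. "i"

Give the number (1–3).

Key hex bytes 7b is 1 byte ≤ B = 6; zero-pad to 6 bytes: K' = 7b 00 00 00 00 00.
K' ⊕ ipad = 4d 36 36 36 36 36; K' ⊕ opad = 27 5c 5c 5c 5c 5c.
m1: inner = H(4d 36 36 36 36 36 57) = 10 a2; tag = H(27 5c 5c 5c 5c 5c 10 a2) = efb6
m2: inner = H(4d 36 36 36 36 36 eb) = a4 a2; tag = H(27 5c 5c 5c 5c 5c a4 a2) = 83b6
m3: inner = H(4d 36 36 36 36 36 69) = 22 a2; tag = H(27 5c 5c 5c 5c 5c 22 a2) = 01b6 ← matches

3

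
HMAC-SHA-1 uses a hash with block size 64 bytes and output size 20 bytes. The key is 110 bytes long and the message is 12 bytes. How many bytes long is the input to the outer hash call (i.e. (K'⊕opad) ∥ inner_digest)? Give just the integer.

Key is 110 > 64 bytes, so it is hashed to 20 bytes then zero-padded to 64: |K'| = 64.
Outer input = (K'⊕opad) ∥ H(inner) → 64 + 20 = 84 bytes.

84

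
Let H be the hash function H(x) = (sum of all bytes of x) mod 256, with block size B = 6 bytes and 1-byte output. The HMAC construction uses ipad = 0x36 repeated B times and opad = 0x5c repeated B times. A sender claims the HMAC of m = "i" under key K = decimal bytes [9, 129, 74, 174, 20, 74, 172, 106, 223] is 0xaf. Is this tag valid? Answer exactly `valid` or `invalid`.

Key decimal bytes [9, 129, 74, 174, 20, 74, 172, 106, 223] = 09 81 4a ae 14 4a ac 6a df is 9 bytes > B = 6, so hash it first: H(key) = d5, then zero-pad to 6 bytes: K' = d5 00 00 00 00 00.
K' ⊕ ipad = e3 36 36 36 36 36; K' ⊕ opad = 89 5c 5c 5c 5c 5c.
Inner hash: sum = 227+54+54+54+54+54+105 = 602; mod 256 = 90 → 5a.
Outer hash (recomputed tag): sum = 137+92+92+92+92+92+90 = 687; mod 256 = 175 → af.
Recomputed tag = af; claimed = af → match.

valid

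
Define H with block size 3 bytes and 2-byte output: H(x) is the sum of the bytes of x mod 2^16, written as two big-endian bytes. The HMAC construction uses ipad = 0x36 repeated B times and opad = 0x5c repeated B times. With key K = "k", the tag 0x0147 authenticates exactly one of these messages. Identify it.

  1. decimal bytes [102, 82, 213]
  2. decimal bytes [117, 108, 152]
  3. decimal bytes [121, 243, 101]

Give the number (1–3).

1

Key "k" = 6b is 1 byte ≤ B = 3; zero-pad to 3 bytes: K' = 6b 00 00.
K' ⊕ ipad = 5d 36 36; K' ⊕ opad = 37 5c 5c.
m1: inner = H(5d 36 36 66 52 d5) = 02 56; tag = H(37 5c 5c 02 56) = 0147 ← matches
m2: inner = H(5d 36 36 75 6c 98) = 02 42; tag = H(37 5c 5c 02 42) = 0133
m3: inner = H(5d 36 36 79 f3 65) = 02 9a; tag = H(37 5c 5c 02 9a) = 018b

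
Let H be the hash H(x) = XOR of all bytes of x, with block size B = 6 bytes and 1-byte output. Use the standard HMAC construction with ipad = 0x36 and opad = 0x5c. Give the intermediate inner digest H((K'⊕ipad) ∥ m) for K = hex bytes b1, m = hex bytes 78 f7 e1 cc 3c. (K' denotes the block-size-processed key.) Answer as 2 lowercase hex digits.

2f

Key hex bytes b1 is 1 byte ≤ B = 6; zero-pad to 6 bytes: K' = b1 00 00 00 00 00.
K' ⊕ ipad = 87 36 36 36 36 36.
Inner input = 87 36 36 36 36 36 ∥ 78 f7 e1 cc 3c.
Inner hash: XOR 87⊕36⊕36⊕36⊕36⊕36⊕78⊕f7⊕e1⊕cc⊕3c = 2f.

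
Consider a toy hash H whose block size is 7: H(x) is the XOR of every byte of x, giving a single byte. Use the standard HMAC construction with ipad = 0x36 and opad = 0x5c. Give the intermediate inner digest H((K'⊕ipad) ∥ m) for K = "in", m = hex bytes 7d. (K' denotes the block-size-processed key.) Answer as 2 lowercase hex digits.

Key "in" = 69 6e is 2 bytes ≤ B = 7; zero-pad to 7 bytes: K' = 69 6e 00 00 00 00 00.
K' ⊕ ipad = 5f 58 36 36 36 36 36.
Inner input = 5f 58 36 36 36 36 36 ∥ 7d.
Inner hash: XOR 5f⊕58⊕36⊕36⊕36⊕36⊕36⊕7d = 4c.

4c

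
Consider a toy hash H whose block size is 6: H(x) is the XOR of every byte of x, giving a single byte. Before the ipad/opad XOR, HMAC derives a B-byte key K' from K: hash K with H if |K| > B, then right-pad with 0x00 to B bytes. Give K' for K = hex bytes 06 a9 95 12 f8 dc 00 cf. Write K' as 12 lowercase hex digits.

c30000000000

|K| = 8 > B = 6, so first hash the key.
H(K): XOR 06⊕a9⊕95⊕12⊕f8⊕dc⊕00⊕cf = c3.
Zero-pad H(K) = c3 to 6 bytes: K' = c3 00 00 00 00 00.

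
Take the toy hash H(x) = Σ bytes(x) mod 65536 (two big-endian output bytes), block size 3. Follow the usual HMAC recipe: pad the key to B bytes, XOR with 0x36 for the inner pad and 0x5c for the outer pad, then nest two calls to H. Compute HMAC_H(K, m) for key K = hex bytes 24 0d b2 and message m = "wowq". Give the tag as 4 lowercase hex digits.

0258

Key hex bytes 24 0d b2 is exactly B = 3 bytes: K' = 24 0d b2.
K' ⊕ ipad = 12 3b 84.  K' ⊕ opad = 78 51 ee.
Inner input = (K'⊕ipad) ∥ m = 12 3b 84 ∥ 77 6f 77 71.
Inner hash: sum = 18+59+132+119+111+119+113 = 671 → 02 9f.
Outer input = (K'⊕opad) ∥ inner = 78 51 ee ∥ 02 9f.
Outer hash (tag): sum = 120+81+238+2+159 = 600 → 02 58.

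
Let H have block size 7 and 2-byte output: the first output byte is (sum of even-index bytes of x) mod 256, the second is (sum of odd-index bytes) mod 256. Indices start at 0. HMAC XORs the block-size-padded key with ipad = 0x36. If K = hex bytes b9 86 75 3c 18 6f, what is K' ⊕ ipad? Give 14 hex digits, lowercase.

Key hex bytes b9 86 75 3c 18 6f is 6 bytes ≤ B = 7; zero-pad to 7 bytes: K' = b9 86 75 3c 18 6f 00.
XOR each byte with 0x36: b9⊕36=8f, 86⊕36=b0, 75⊕36=43, 3c⊕36=0a, 18⊕36=2e, 6f⊕36=59, 00⊕36=36.

8fb0430a2e5936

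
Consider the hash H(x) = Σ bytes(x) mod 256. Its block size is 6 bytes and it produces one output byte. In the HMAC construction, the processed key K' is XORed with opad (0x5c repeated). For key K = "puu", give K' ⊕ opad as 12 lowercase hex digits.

2c29295c5c5c

Key "puu" = 70 75 75 is 3 bytes ≤ B = 6; zero-pad to 6 bytes: K' = 70 75 75 00 00 00.
XOR each byte with 0x5c: 70⊕5c=2c, 75⊕5c=29, 75⊕5c=29, 00⊕5c=5c, 00⊕5c=5c, 00⊕5c=5c.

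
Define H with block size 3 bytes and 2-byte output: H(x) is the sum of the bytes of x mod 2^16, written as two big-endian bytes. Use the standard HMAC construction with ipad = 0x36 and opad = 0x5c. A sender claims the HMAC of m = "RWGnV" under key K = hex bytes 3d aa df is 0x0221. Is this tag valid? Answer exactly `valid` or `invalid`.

valid

Key hex bytes 3d aa df is exactly B = 3 bytes: K' = 3d aa df.
K' ⊕ ipad = 0b 9c e9; K' ⊕ opad = 61 f6 83.
Inner hash: sum = 11+156+233+82+87+71+110+86 = 836 → 03 44.
Outer hash (recomputed tag): sum = 97+246+131+3+68 = 545 → 02 21.
Recomputed tag = 0221; claimed = 0221 → match.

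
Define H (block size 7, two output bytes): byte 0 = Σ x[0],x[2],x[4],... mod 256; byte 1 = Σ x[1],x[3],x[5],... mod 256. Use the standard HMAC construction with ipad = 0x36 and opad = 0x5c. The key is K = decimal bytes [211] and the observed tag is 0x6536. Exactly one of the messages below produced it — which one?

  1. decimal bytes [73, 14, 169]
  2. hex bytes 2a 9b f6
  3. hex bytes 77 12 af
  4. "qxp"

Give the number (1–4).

2

Key decimal bytes [211] = d3 is 1 byte ≤ B = 7; zero-pad to 7 bytes: K' = d3 00 00 00 00 00 00.
K' ⊕ ipad = e5 36 36 36 36 36 36; K' ⊕ opad = 8f 5c 5c 5c 5c 5c 5c.
m1: inner = H(e5 36 36 36 36 36 36 49 0e a9) = 95 94; tag = H(8f 5c 5c 5c 5c 5c 5c 95 94) = 37a9
m2: inner = H(e5 36 36 36 36 36 36 2a 9b f6) = 22 c2; tag = H(8f 5c 5c 5c 5c 5c 5c 22 c2) = 6536 ← matches
m3: inner = H(e5 36 36 36 36 36 36 77 12 af) = 99 c8; tag = H(8f 5c 5c 5c 5c 5c 5c 99 c8) = 6bad
m4: inner = H(e5 36 36 36 36 36 36 71 78 70) = ff 83; tag = H(8f 5c 5c 5c 5c 5c 5c ff 83) = 2613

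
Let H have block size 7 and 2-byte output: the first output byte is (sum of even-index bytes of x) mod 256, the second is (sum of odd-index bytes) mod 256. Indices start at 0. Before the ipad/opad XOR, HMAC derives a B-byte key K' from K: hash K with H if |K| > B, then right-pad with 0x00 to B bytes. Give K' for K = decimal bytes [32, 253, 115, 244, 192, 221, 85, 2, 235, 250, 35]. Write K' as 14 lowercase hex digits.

|K| = 11 > B = 7, so first hash the key.
H(K): even-index sum = 694 mod 256 = 182; odd-index sum = 970 mod 256 = 202 → b6 ca.
Zero-pad H(K) = b6 ca to 7 bytes: K' = b6 ca 00 00 00 00 00.

b6ca0000000000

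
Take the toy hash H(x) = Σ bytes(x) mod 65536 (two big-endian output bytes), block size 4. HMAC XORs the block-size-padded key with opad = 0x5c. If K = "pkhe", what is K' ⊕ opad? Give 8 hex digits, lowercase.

2c373439

Key "pkhe" = 70 6b 68 65 is exactly B = 4 bytes: K' = 70 6b 68 65.
XOR each byte with 0x5c: 70⊕5c=2c, 6b⊕5c=37, 68⊕5c=34, 65⊕5c=39.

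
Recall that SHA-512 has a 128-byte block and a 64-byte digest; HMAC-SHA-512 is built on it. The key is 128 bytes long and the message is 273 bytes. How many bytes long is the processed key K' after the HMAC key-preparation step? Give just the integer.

128

Key is 128 ≤ 128 bytes, zero-padded: |K'| = 128.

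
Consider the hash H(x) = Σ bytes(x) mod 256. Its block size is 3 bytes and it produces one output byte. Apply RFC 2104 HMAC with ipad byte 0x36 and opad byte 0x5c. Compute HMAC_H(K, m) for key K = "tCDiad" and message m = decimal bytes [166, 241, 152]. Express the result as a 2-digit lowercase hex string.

e7

Key "tCDiad" = 74 43 44 69 61 64 is 6 bytes > B = 3, so hash it first: H(key) = 29, then zero-pad to 3 bytes: K' = 29 00 00.
K' ⊕ ipad = 1f 36 36.  K' ⊕ opad = 75 5c 5c.
Inner input = (K'⊕ipad) ∥ m = 1f 36 36 ∥ a6 f1 98.
Inner hash: sum = 31+54+54+166+241+152 = 698; mod 256 = 186 → ba.
Outer input = (K'⊕opad) ∥ inner = 75 5c 5c ∥ ba.
Outer hash (tag): sum = 117+92+92+186 = 487; mod 256 = 231 → e7.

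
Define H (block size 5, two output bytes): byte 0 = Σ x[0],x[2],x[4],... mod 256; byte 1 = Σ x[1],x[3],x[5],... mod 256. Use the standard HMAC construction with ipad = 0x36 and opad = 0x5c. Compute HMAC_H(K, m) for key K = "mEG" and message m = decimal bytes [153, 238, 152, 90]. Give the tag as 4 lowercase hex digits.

Key "mEG" = 6d 45 47 is 3 bytes ≤ B = 5; zero-pad to 5 bytes: K' = 6d 45 47 00 00.
K' ⊕ ipad = 5b 73 71 36 36.  K' ⊕ opad = 31 19 1b 5c 5c.
Inner input = (K'⊕ipad) ∥ m = 5b 73 71 36 36 ∥ 99 ee 98 5a.
Inner hash: even-index sum = 586 mod 256 = 74; odd-index sum = 474 mod 256 = 218 → 4a da.
Outer input = (K'⊕opad) ∥ inner = 31 19 1b 5c 5c ∥ 4a da.
Outer hash (tag): even-index sum = 386 mod 256 = 130; odd-index sum = 191 mod 256 = 191 → 82 bf.

82bf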